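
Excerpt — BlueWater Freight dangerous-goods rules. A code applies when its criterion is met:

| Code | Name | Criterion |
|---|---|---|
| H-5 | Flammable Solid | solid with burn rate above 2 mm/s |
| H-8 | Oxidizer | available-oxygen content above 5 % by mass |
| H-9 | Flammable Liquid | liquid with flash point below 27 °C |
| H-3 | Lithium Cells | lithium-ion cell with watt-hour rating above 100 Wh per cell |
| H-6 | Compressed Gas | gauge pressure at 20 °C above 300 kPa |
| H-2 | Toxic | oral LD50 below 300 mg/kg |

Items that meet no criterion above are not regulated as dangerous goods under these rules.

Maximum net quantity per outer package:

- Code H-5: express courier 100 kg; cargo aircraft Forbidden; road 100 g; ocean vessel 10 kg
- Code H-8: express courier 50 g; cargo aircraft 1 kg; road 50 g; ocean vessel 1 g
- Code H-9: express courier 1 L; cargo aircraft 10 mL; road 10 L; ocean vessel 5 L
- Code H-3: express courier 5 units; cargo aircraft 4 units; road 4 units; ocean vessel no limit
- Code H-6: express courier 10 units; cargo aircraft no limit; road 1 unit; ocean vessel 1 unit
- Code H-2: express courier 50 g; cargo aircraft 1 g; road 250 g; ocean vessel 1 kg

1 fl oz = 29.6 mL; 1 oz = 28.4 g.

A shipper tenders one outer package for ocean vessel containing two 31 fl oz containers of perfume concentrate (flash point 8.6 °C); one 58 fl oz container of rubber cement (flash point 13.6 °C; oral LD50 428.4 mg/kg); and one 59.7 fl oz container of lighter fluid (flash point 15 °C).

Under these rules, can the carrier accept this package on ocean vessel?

No

Perfume concentrate: flash point 8.6 °C < 27 °C → Code H-9 (Flammable Liquid).
Flash point 13.6 °C meets the Code H-9 criterion (Flammable Liquid), so the rubber cement is Code H-9.
With flash point 15 °C (< 27 °C), the lighter fluid falls in Code H-9.
Code H-9 net quantity: (two 31 fl oz containers = 1835.2 mL) + (one 58 fl oz container = 1716.8 mL) + (one 59.7 fl oz container = 1767.12 mL) = 5319.12 mL.
That exceeds the Code H-9 ocean vessel limit of 5 L.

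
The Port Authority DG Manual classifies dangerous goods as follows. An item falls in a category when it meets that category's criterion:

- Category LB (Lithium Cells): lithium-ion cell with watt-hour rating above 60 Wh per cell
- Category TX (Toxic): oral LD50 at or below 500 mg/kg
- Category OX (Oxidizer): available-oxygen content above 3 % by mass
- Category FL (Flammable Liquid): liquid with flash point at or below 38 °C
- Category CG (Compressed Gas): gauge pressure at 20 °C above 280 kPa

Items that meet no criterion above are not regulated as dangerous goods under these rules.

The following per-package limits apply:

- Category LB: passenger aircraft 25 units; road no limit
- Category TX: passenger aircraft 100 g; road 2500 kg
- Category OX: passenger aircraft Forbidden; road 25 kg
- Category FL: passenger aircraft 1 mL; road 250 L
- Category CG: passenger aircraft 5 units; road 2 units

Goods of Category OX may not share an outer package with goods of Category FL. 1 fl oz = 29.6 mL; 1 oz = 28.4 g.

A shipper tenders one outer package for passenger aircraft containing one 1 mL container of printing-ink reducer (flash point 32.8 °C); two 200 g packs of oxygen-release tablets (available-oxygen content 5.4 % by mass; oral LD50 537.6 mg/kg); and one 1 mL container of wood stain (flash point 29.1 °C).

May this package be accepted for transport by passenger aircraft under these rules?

No

Flash point 32.8 °C meets the Category FL criterion (Flammable Liquid), so the printing-ink reducer is Category FL.
The oxygen-release tablets have available-oxygen content 5.4 % by mass, which is > 3 % by mass, so they are Category OX (Oxidizer).
With flash point 29.1 °C (≤ 38 °C), the wood stain falls in Category FL.
Category OX quantity: two 200 g packs = 400 g.
By passenger aircraft, Category OX is Forbidden regardless of quantity.
Category FL net quantity: 1 mL + 1 mL = 2 mL.
2 mL > 1 mL (passenger aircraft limit, Category FL) — over the limit.
Category OX and Category FL may not share an outer package.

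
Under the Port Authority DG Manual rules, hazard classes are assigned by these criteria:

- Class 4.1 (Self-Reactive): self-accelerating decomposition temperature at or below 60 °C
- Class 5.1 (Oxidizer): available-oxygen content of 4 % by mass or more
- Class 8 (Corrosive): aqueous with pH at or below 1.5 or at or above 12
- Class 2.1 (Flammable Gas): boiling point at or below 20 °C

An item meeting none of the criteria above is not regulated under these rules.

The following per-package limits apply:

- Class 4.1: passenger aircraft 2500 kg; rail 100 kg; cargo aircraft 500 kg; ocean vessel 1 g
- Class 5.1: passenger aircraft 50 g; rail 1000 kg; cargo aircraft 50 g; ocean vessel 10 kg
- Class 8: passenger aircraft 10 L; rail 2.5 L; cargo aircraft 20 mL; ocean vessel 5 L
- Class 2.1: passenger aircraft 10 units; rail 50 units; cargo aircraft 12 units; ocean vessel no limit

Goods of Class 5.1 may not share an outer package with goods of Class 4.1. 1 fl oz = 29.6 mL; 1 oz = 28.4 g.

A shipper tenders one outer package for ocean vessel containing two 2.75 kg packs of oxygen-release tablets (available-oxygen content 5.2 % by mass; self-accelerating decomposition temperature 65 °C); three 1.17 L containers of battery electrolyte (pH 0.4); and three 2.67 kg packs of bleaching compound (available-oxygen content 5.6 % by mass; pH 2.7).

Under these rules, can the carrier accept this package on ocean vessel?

No

Oxygen-release tablets: available-oxygen content 5.2 % by mass ≥ 4 % by mass → Class 5.1 (Oxidizer).
pH 0.4 meets the Class 8 criterion (Corrosive), so the battery electrolyte is Class 8.
Bleaching compound: available-oxygen content 5.6 % by mass ≥ 4 % by mass → Class 5.1 (Oxidizer).
Class 8 quantity: three 1.17 L containers = 3.51 L.
That is within the Class 8 ocean vessel limit of 5 L.
Class 5.1 net quantity: (two 2.75 kg packs = 5.5 kg) + (three 2.67 kg packs = 8.01 kg) = 13.51 kg.
13.51 kg > 10 kg (ocean vessel limit, Class 5.1) — over the limit.
The segregation rule (Class 5.1 with Class 4.1) does not apply to Class 8 with Class 5.1.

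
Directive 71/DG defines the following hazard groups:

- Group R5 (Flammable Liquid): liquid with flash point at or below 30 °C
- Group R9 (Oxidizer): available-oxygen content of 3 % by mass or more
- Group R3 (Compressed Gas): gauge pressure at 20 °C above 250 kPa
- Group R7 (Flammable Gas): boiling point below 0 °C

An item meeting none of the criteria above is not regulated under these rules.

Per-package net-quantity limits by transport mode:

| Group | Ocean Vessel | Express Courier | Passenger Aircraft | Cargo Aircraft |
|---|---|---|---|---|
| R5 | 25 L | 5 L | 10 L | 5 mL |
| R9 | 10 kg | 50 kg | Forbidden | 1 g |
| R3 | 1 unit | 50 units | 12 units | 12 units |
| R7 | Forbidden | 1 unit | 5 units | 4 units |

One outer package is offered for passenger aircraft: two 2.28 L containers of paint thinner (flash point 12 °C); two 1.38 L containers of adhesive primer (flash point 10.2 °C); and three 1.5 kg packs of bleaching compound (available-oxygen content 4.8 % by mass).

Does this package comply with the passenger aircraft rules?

With flash point 12 °C (≤ 30 °C), the paint thinner falls in Group R5.
With flash point 10.2 °C (≤ 30 °C), the adhesive primer falls in Group R5.
Bleaching compound: available-oxygen content 4.8 % by mass ≥ 3 % by mass → Group R9 (Oxidizer).
Total Group R5: (two 2.28 L containers = 4.56 L) + (two 1.38 L containers = 2.76 L) = 7.32 L.
That is within the Group R5 passenger aircraft limit of 10 L.
Group R9 quantity: three 1.5 kg packs = 4.5 kg.
By passenger aircraft, Group R9 is Forbidden regardless of quantity.

No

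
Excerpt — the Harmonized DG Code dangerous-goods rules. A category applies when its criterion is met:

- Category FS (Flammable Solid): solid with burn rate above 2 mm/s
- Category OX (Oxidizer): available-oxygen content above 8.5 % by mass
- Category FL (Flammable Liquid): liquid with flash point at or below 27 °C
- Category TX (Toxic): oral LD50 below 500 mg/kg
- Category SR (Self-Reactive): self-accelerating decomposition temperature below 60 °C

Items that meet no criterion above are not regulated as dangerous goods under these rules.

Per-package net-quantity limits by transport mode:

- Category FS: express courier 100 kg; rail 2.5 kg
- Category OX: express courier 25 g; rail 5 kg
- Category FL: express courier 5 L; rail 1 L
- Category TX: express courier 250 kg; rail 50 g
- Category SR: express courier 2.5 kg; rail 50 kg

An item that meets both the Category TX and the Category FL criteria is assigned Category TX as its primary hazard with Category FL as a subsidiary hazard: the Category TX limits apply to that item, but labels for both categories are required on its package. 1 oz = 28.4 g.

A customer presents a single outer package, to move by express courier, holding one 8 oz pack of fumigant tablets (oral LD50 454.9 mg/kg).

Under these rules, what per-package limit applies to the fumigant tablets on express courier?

Fumigant tablets: oral LD50 454.9 mg/kg < 500 mg/kg → Category TX (Toxic).
The express courier limit for Category TX is 250 kg.

250 kg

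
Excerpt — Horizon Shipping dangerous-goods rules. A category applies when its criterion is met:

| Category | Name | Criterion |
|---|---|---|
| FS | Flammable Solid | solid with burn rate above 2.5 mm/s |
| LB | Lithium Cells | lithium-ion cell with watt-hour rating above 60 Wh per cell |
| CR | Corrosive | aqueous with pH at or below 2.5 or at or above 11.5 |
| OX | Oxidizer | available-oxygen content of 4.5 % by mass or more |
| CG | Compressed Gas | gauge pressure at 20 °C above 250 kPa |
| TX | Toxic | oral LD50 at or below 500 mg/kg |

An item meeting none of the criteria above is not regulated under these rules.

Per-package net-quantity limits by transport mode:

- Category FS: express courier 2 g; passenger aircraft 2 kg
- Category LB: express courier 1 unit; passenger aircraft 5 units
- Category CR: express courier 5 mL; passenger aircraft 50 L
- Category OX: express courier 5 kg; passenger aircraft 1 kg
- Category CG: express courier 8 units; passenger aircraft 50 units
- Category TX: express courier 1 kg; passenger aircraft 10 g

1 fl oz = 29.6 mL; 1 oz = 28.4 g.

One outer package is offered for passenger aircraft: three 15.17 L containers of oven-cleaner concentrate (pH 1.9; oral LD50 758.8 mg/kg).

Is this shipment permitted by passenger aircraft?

The oven-cleaner concentrate has pH 1.9, which is ≤ 2.5, so it is Category CR (Corrosive).
Category CR quantity: three 15.17 L containers = 45.51 L.
45.51 L is within the passenger aircraft limit of 50 L for Category CR.

Yes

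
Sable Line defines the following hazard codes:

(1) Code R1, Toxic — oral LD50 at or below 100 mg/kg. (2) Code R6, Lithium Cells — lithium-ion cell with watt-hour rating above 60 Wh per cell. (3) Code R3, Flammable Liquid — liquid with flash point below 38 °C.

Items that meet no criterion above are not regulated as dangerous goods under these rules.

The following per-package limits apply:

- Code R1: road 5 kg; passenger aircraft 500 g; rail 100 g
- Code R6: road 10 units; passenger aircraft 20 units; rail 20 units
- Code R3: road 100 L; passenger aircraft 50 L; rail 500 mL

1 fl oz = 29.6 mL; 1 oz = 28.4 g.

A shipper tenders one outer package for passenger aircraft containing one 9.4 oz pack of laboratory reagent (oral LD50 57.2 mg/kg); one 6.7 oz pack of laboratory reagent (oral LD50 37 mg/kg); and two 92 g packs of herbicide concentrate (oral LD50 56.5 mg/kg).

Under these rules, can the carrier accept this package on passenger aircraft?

No

Oral LD50 57.2 mg/kg meets the Code R1 criterion (Toxic), so the laboratory reagent is Code R1.
The laboratory reagent has oral LD50 37 mg/kg, which is ≤ 100 mg/kg, so it is Code R1 (Toxic).
With oral LD50 56.5 mg/kg (≤ 100 mg/kg), the herbicide concentrate falls in Code R1.
Code R1 net quantity: (one 9.4 oz pack = 266.96 g) + (one 6.7 oz pack = 190.28 g) + (two 92 g packs = 184 g) = 641.24 g.
That exceeds the Code R1 passenger aircraft limit of 500 g.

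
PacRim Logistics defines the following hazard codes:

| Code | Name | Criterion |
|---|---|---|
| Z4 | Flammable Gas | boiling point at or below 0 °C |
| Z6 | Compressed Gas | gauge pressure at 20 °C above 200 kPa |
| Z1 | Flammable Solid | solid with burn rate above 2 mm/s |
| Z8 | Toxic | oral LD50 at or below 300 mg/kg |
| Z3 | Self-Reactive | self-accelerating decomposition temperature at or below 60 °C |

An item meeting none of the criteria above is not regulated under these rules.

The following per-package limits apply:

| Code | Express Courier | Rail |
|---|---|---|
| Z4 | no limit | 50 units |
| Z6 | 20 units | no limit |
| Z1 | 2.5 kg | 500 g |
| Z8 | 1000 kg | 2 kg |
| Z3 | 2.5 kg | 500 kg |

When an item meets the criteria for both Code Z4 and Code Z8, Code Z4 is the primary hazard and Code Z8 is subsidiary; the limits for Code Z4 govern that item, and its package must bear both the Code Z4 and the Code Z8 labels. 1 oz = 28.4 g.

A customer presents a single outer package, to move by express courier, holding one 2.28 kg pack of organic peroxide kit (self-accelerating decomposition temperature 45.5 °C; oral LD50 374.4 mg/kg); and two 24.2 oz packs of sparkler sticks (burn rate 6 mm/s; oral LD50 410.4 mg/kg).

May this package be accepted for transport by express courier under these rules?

Yes

Organic peroxide kit: self-accelerating decomposition temperature 45.5 °C ≤ 60 °C → Code Z3 (Self-Reactive).
Burn rate 6 mm/s meets the Code Z1 criterion (Flammable Solid), so the sparkler sticks are Code Z1.
Code Z1 quantity: two 24.2 oz packs = 1374.56 g.
1374.56 g is within the express courier limit of 2.5 kg for Code Z1.
Code Z3 quantity: 2.28 kg.
2.28 kg ≤ 2.5 kg (express courier limit, Code Z3) — within limit.
Every hazard code is within its express courier limit and no segregation rule is violated.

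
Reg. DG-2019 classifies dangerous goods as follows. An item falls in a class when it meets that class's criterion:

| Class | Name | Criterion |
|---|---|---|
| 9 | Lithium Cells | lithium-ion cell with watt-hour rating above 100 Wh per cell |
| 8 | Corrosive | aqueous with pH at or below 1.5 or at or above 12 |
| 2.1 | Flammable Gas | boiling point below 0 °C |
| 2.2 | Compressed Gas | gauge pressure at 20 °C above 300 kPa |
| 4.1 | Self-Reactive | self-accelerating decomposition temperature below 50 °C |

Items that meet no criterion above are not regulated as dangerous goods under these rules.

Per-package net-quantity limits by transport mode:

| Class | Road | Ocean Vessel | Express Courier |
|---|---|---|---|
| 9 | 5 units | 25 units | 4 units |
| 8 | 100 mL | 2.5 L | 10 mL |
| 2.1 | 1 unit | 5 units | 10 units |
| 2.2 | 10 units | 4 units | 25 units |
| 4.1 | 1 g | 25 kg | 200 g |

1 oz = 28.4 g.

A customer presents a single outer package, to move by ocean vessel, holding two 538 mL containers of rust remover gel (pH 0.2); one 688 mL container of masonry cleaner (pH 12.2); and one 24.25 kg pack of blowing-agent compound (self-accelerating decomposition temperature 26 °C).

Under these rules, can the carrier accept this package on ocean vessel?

Rust remover gel: pH 0.2 ≤ 1.5 → Class 8 (Corrosive).
pH 12.2 meets the Class 8 criterion (Corrosive), so the masonry cleaner is Class 8.
With self-accelerating decomposition temperature 26 °C (< 50 °C), the blowing-agent compound falls in Class 4.1.
Class 4.1 quantity: 24.25 kg.
24.25 kg is within the ocean vessel limit of 25 kg for Class 4.1.
Class 8 net quantity: (two 538 mL containers = 1.076 L) + 688 mL = 1.764 L.
1.764 L ≤ 2.5 L (ocean vessel limit, Class 8) — within limit.
Every hazard class is within its ocean vessel limit and no segregation rule is violated.

Yes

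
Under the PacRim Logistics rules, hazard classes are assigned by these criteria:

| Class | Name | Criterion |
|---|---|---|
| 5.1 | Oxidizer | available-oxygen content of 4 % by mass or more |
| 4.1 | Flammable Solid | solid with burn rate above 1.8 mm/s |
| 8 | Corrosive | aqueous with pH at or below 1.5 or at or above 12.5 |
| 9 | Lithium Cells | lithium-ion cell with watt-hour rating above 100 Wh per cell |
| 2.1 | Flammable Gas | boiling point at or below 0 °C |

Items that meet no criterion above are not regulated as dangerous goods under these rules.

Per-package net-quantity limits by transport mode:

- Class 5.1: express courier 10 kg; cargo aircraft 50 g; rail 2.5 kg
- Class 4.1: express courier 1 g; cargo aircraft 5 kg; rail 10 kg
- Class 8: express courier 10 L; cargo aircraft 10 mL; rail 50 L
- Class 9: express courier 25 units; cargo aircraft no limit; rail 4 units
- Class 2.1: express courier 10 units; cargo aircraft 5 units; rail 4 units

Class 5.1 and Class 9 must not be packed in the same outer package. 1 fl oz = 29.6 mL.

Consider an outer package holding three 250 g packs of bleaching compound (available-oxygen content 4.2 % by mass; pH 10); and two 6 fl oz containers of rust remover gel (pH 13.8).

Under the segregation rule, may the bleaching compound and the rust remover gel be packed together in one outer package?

Available-oxygen content 4.2 % by mass meets the Class 5.1 criterion (Oxidizer), so the bleaching compound is Class 5.1.
The rust remover gel has pH 13.8, which is ≥ 12.5, so it is Class 8 (Corrosive).
No segregation rule bars Class 5.1 with Class 8.

Yes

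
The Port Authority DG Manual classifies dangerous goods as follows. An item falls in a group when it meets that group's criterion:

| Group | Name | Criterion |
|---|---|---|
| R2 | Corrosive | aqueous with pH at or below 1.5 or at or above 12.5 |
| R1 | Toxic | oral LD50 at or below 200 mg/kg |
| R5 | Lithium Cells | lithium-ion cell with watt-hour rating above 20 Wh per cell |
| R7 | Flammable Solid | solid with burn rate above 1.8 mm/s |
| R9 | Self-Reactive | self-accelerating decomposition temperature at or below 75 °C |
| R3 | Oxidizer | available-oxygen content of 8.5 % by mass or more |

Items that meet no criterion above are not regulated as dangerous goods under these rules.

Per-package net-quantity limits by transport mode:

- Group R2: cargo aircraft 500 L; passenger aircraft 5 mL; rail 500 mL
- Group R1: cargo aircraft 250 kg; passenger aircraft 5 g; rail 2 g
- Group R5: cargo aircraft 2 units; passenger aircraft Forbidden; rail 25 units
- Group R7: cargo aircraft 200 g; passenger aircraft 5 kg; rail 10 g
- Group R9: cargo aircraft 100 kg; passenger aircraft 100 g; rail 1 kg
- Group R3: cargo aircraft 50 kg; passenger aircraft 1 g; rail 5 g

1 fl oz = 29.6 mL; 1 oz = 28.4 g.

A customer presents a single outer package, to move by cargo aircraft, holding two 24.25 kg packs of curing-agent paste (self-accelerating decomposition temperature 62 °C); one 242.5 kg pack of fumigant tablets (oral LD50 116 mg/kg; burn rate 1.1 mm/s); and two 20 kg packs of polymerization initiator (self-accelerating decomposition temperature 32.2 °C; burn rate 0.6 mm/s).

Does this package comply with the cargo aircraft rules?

Yes

Curing-agent paste: self-accelerating decomposition temperature 62 °C ≤ 75 °C → Group R9 (Self-Reactive).
Oral LD50 116 mg/kg meets the Group R1 criterion (Toxic), so the fumigant tablets are Group R1.
Self-accelerating decomposition temperature 32.2 °C meets the Group R9 criterion (Self-Reactive), so the polymerization initiator is Group R9.
Group R1 quantity: 242.5 kg.
242.5 kg is within the cargo aircraft limit of 250 kg for Group R1.
Group R9 net quantity: (two 24.25 kg packs = 48.5 kg) + (two 20 kg packs = 40 kg) = 88.5 kg.
88.5 kg ≤ 100 kg (cargo aircraft limit, Group R9) — within limit.
Every hazard group is within its cargo aircraft limit and no segregation rule is violated.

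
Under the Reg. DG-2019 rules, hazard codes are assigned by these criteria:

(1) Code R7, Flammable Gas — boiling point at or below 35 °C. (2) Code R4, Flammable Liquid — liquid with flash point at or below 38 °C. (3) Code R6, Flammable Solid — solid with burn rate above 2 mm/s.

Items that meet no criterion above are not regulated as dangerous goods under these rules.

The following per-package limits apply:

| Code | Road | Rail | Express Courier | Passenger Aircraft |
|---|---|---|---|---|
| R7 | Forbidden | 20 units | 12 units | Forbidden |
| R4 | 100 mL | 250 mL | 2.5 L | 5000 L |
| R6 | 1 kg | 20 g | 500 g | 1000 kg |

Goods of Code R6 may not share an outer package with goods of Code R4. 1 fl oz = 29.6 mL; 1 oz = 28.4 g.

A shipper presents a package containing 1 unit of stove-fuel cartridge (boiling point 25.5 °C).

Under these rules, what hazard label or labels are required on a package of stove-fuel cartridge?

Stove-fuel cartridge: boiling point 25.5 °C ≤ 35 °C → Code R7 (Flammable Gas).
Only the Code R7 label is required.

Code R7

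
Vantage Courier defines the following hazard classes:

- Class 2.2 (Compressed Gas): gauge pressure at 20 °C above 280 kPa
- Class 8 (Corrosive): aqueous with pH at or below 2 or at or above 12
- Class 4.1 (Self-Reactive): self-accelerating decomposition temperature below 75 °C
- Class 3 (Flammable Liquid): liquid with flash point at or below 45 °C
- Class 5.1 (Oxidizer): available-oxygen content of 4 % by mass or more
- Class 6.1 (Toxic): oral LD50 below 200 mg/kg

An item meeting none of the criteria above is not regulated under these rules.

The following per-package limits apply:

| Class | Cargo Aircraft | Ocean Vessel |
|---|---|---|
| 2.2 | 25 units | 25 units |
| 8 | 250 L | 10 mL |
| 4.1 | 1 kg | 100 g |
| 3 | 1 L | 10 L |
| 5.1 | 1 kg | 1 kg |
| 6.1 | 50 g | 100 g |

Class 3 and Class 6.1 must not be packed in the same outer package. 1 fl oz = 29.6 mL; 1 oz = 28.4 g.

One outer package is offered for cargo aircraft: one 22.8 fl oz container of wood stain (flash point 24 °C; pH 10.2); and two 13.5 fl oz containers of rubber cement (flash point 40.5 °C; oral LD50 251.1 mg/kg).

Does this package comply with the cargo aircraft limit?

With flash point 24 °C (≤ 45 °C), the wood stain falls in Class 3.
The rubber cement has flash point 40.5 °C, which is ≤ 45 °C, so it is Class 3 (Flammable Liquid).
Total Class 3: (one 22.8 fl oz container = 674.88 mL) + (two 13.5 fl oz containers = 799.2 mL) = 1474.08 mL.
That exceeds the Class 3 cargo aircraft limit of 1 L.

No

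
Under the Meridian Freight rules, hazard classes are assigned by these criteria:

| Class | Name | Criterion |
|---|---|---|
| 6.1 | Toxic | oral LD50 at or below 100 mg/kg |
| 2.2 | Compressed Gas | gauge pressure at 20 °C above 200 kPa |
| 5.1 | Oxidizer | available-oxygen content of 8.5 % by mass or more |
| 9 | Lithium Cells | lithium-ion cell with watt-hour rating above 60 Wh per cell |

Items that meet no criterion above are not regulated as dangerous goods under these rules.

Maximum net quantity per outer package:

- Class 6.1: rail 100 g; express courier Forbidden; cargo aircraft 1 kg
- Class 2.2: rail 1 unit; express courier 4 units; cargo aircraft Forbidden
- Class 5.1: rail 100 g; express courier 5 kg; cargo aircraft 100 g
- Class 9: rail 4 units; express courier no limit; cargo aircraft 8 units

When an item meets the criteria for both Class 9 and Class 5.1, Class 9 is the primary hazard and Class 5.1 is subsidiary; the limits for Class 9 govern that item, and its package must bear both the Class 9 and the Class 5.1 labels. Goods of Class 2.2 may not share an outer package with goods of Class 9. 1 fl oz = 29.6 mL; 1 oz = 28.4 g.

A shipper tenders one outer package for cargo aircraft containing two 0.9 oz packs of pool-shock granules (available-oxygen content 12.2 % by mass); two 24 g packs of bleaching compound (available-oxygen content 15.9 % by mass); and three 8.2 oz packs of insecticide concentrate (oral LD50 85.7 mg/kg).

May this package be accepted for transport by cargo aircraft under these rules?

Pool-shock granules: available-oxygen content 12.2 % by mass ≥ 8.5 % by mass → Class 5.1 (Oxidizer).
The bleaching compound has available-oxygen content 15.9 % by mass, which is ≥ 8.5 % by mass, so it is Class 5.1 (Oxidizer).
Insecticide concentrate: oral LD50 85.7 mg/kg ≤ 100 mg/kg → Class 6.1 (Toxic).
Class 5.1 net quantity: (two 0.9 oz packs = 51.12 g) + (two 24 g packs = 48 g) = 99.12 g.
99.12 g is within the cargo aircraft limit of 100 g for Class 5.1.
Class 6.1 quantity: three 8.2 oz packs = 698.64 g.
698.64 g ≤ 1 kg (cargo aircraft limit, Class 6.1) — within limit.
The segregation rule (Class 2.2 with Class 9) does not apply to Class 5.1 with Class 6.1.
Every hazard class is within its cargo aircraft limit and no segregation rule is violated.

Yes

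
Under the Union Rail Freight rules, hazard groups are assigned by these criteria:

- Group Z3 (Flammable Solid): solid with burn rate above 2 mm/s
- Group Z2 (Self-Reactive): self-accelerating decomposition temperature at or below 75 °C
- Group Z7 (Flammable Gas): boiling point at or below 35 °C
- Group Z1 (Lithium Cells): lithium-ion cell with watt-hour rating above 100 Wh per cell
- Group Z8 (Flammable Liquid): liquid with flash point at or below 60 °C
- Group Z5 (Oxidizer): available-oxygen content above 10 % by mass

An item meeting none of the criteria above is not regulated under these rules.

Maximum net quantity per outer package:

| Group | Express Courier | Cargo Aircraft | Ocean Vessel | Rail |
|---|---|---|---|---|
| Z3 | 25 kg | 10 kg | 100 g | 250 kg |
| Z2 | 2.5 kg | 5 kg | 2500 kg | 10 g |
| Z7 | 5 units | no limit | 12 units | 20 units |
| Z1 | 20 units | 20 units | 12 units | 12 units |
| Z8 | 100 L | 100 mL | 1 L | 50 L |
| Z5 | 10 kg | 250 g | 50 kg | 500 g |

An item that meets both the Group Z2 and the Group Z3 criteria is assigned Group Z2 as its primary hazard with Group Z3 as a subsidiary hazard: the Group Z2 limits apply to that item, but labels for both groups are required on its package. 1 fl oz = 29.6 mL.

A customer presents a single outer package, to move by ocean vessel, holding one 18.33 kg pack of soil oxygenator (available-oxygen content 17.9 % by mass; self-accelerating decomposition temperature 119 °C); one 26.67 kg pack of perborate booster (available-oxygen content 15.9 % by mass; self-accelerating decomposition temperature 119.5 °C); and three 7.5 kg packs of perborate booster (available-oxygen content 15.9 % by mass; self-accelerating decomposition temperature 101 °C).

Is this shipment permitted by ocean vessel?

No

With available-oxygen content 17.9 % by mass (> 10 % by mass), the soil oxygenator falls in Group Z5.
Available-oxygen content 15.9 % by mass meets the Group Z5 criterion (Oxidizer), so the perborate booster is Group Z5.
Perborate booster: available-oxygen content 15.9 % by mass > 10 % by mass → Group Z5 (Oxidizer).
Total Group Z5: 18.33 kg + 26.67 kg + (three 7.5 kg packs = 22.5 kg) = 67.5 kg.
67.5 kg > 50 kg (ocean vessel limit, Group Z5) — over the limit.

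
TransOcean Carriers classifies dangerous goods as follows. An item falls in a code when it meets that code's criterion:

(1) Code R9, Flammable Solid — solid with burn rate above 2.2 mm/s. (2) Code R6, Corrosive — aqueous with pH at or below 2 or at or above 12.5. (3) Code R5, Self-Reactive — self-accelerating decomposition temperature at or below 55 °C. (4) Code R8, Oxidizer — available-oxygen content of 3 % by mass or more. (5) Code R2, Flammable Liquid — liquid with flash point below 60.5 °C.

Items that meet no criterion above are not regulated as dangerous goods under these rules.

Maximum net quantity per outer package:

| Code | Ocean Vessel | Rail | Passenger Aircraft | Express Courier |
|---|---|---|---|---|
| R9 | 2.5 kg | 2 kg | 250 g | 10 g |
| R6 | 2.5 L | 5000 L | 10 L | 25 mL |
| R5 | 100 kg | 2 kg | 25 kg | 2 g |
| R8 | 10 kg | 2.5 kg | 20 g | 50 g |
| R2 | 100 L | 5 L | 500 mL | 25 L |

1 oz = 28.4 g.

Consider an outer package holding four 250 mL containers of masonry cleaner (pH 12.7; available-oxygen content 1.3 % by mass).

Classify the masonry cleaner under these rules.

Code R6

pH 12.7 meets the Code R6 criterion (Corrosive), so the masonry cleaner is Code R6.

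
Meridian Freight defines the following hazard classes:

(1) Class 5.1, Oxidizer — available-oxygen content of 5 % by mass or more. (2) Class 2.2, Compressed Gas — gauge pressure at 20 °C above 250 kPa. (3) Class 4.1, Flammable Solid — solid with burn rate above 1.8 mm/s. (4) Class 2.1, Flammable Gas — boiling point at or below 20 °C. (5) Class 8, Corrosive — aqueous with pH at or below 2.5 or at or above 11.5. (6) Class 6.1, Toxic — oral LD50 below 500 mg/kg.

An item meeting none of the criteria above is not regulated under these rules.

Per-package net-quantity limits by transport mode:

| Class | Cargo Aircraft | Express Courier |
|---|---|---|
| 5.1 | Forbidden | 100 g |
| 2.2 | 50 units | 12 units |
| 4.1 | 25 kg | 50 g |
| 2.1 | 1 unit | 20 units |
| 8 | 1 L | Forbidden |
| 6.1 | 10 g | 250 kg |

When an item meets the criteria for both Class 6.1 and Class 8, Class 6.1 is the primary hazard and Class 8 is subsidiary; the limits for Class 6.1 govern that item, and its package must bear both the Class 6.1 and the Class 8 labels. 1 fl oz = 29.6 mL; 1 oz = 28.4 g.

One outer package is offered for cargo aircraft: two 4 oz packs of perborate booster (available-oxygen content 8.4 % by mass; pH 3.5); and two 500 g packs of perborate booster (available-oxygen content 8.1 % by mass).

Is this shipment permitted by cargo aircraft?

No

With available-oxygen content 8.4 % by mass (≥ 5 % by mass), the perborate booster falls in Class 5.1.
Available-oxygen content 8.1 % by mass meets the Class 5.1 criterion (Oxidizer), so the perborate booster is Class 5.1.
Total Class 5.1: (two 4 oz packs = 227.2 g) + (two 500 g packs = 1 kg) = 1227.2 g.
Class 5.1 is Forbidden by cargo aircraft.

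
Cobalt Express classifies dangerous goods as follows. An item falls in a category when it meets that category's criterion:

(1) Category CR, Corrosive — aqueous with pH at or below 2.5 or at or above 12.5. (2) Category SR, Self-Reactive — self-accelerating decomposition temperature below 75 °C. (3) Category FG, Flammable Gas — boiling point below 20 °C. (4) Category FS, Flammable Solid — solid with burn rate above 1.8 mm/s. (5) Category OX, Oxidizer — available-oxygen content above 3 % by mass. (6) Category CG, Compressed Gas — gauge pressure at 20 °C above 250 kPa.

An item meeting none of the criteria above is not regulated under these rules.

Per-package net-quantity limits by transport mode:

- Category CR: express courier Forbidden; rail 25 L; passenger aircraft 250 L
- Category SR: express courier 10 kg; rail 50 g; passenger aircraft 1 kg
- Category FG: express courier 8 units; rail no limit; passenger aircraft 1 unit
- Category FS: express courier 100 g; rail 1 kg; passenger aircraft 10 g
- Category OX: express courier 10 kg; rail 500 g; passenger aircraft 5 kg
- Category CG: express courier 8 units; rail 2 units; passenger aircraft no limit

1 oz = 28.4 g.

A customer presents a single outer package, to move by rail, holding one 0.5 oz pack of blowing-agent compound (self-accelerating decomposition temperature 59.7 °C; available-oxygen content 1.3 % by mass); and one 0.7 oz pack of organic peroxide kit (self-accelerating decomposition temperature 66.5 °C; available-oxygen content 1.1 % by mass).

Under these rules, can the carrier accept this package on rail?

With self-accelerating decomposition temperature 59.7 °C (< 75 °C), the blowing-agent compound falls in Category SR.
Organic peroxide kit: self-accelerating decomposition temperature 66.5 °C < 75 °C → Category SR (Self-Reactive).
Total Category SR: (one 0.5 oz pack = 14.2 g) + (one 0.7 oz pack = 19.88 g) = 34.08 g.
34.08 g ≤ 50 g (rail limit, Category SR) — within limit.

Yes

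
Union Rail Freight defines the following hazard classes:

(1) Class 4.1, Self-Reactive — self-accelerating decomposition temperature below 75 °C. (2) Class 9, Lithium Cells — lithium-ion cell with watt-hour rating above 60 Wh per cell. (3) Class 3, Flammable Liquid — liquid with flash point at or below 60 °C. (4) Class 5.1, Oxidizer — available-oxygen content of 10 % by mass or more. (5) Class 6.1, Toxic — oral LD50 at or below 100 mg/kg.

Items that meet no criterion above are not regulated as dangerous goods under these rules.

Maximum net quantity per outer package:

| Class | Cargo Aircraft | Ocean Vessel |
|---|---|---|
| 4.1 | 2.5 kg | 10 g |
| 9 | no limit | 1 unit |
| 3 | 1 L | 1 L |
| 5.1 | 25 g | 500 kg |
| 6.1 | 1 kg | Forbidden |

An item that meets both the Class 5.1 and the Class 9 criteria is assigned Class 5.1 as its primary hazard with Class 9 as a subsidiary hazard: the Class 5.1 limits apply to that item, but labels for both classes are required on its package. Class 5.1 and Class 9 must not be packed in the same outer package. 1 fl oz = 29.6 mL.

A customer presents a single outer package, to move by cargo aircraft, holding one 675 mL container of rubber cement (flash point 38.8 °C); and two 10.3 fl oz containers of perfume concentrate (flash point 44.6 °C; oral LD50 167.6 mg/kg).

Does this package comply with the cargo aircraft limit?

Rubber cement: flash point 38.8 °C ≤ 60 °C → Class 3 (Flammable Liquid).
With flash point 44.6 °C (≤ 60 °C), the perfume concentrate falls in Class 3.
Class 3 net quantity: 675 mL + (two 10.3 fl oz containers = 609.76 mL) = 1284.76 mL.
1284.76 mL > 1 L (cargo aircraft limit, Class 3) — over the limit.

No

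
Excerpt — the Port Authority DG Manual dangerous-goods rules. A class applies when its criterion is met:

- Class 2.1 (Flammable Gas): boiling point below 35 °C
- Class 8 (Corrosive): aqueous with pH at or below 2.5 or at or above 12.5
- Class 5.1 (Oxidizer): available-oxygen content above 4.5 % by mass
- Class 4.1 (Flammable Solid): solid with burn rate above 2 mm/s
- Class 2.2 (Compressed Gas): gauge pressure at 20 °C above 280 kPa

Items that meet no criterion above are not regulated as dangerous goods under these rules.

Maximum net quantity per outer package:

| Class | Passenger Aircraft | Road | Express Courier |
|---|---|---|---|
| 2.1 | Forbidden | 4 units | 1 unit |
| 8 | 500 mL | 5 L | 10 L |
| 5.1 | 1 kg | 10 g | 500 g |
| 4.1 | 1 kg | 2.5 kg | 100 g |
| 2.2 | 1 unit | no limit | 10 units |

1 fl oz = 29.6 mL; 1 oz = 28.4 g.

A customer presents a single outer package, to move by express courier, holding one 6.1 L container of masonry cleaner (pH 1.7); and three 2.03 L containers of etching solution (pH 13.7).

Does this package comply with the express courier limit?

With pH 1.7 (≤ 2.5), the masonry cleaner falls in Class 8.
With pH 13.7 (≥ 12.5), the etching solution falls in Class 8.
Total Class 8: 6.1 L + (three 2.03 L containers = 6.09 L) = 12.19 L.
That exceeds the Class 8 express courier limit of 10 L.

No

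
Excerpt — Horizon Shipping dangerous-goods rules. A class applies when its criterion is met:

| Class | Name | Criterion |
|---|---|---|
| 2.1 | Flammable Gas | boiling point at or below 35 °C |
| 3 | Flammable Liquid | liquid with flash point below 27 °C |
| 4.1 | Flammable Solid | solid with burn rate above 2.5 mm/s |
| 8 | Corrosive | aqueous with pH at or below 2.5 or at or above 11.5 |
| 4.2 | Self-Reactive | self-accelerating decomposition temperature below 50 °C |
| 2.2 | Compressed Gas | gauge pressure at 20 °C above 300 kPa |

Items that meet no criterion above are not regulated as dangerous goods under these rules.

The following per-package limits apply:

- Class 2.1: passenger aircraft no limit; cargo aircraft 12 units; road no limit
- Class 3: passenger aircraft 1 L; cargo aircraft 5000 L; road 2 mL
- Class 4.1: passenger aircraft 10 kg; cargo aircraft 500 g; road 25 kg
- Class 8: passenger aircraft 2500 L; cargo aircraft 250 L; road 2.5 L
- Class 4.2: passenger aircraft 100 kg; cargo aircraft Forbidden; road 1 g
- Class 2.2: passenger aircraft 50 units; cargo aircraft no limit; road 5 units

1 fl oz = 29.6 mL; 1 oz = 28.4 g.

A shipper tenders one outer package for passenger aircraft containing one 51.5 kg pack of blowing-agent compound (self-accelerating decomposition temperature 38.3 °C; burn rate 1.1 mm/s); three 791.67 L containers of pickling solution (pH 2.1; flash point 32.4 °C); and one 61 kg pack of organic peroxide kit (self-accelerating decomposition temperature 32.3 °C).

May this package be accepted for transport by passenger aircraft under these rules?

No

Blowing-agent compound: self-accelerating decomposition temperature 38.3 °C < 50 °C → Class 4.2 (Self-Reactive).
pH 2.1 meets the Class 8 criterion (Corrosive), so the pickling solution is Class 8.
With self-accelerating decomposition temperature 32.3 °C (< 50 °C), the organic peroxide kit falls in Class 4.2.
Total Class 4.2: 51.5 kg + 61 kg = 112.5 kg.
That exceeds the Class 4.2 passenger aircraft limit of 100 kg.
Class 8 quantity: three 791.67 L containers = 2375.01 L.
2375.01 L ≤ 2500 L (passenger aircraft limit, Class 8) — within limit.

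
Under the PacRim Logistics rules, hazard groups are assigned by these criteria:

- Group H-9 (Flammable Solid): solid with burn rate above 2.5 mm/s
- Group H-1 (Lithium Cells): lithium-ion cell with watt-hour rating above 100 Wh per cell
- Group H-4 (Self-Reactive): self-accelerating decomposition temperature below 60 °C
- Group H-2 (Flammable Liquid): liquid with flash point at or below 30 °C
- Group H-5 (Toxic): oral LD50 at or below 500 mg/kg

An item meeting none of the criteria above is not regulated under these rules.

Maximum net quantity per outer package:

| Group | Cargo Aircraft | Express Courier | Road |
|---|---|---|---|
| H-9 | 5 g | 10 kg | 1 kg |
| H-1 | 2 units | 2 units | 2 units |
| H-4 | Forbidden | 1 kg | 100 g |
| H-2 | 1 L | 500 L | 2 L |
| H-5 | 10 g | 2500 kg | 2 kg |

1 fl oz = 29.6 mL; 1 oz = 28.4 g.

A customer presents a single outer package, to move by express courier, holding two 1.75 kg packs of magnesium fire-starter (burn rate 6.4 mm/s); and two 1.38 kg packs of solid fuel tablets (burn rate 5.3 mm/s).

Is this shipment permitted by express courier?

Yes

With burn rate 6.4 mm/s (> 2.5 mm/s), the magnesium fire-starter falls in Group H-9.
The solid fuel tablets have burn rate 5.3 mm/s, which is > 2.5 mm/s, so they are Group H-9 (Flammable Solid).
Total Group H-9: (two 1.75 kg packs = 3.5 kg) + (two 1.38 kg packs = 2.76 kg) = 6.26 kg.
That is within the Group H-9 express courier limit of 10 kg.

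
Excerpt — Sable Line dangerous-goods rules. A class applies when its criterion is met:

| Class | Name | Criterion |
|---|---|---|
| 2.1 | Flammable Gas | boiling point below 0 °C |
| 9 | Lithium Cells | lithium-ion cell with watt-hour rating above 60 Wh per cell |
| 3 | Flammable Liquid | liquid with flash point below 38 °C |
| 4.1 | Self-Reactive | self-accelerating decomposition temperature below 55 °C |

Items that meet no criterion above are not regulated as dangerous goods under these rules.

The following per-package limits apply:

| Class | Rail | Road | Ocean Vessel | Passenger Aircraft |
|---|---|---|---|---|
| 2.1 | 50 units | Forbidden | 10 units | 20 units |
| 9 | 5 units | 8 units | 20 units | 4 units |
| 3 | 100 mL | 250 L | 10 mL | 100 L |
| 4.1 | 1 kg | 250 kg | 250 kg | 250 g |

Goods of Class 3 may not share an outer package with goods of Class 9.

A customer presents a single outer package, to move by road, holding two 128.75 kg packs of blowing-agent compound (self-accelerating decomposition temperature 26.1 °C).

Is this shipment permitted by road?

No

Blowing-agent compound: self-accelerating decomposition temperature 26.1 °C < 55 °C → Class 4.1 (Self-Reactive).
Class 4.1 quantity: two 128.75 kg packs = 257.5 kg.
257.5 kg > 250 kg (road limit, Class 4.1) — over the limit.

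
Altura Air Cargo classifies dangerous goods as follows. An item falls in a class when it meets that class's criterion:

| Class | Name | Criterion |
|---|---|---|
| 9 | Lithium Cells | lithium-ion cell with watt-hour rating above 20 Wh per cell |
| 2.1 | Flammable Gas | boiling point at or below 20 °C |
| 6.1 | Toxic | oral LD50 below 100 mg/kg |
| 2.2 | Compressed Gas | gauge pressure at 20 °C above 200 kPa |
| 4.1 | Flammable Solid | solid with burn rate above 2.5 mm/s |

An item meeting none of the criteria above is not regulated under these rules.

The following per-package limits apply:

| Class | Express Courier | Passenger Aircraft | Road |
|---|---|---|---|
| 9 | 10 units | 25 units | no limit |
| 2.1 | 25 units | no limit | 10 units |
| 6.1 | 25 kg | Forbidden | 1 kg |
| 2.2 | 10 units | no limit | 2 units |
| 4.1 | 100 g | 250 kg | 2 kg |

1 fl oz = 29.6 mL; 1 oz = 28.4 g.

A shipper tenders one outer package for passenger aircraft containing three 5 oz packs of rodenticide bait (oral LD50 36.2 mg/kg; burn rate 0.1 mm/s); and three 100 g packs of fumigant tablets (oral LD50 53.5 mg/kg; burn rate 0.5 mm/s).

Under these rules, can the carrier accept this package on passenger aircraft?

The rodenticide bait has oral LD50 36.2 mg/kg, which is < 100 mg/kg, so it is Class 6.1 (Toxic).
Fumigant tablets: oral LD50 53.5 mg/kg < 100 mg/kg → Class 6.1 (Toxic).
Total Class 6.1: (three 5 oz packs = 426 g) + (three 100 g packs = 300 g) = 726 g.
By passenger aircraft, Class 6.1 is Forbidden regardless of quantity.

No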